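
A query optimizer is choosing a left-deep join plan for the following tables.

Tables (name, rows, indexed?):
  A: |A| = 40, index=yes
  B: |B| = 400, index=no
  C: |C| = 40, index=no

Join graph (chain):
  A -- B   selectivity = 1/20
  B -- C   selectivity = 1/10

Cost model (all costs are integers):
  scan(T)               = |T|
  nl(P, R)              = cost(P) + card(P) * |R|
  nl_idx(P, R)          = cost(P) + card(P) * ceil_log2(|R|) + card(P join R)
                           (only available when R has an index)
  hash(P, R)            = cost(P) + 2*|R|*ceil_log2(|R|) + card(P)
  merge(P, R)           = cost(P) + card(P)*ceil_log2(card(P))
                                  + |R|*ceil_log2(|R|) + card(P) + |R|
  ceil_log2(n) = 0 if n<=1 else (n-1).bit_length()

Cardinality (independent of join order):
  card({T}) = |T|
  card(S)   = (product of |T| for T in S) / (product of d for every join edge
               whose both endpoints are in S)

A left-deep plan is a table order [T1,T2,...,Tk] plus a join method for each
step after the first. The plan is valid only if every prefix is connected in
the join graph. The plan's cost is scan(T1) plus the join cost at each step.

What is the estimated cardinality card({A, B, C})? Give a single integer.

Tables in S: A(40), B(400), C(40)
Edges inside S: A-B(d=20), B-C(d=10)
numerator = 40 * 400 * 40 = 640000
denominator = 20 * 10 = 200
card(S) = 640000 / 200 = 3200

3200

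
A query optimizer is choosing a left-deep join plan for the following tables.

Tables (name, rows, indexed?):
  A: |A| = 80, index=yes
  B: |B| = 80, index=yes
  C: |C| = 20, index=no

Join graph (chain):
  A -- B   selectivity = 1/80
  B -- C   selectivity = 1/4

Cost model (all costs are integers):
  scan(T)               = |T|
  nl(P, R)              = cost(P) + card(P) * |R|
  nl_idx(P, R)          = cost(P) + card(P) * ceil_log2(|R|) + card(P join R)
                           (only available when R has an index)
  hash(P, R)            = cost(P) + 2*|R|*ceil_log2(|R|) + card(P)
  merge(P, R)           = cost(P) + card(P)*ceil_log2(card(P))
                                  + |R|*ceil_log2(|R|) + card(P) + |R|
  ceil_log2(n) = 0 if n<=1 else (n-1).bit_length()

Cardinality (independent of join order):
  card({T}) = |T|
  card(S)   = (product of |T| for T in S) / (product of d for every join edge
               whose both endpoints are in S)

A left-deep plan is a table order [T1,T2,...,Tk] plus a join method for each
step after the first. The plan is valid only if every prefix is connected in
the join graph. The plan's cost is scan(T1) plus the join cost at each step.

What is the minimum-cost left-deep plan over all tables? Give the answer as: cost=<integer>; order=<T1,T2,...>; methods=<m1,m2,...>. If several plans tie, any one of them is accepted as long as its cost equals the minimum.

Selinger DP (subsets sized 1..n):
  {A}: scan cost=80, card=80
  {B}: scan cost=80, card=80
  {C}: scan cost=20, card=20
  {AB}: card=80; try (B,nl_idx)→720, (A,nl_idx)→720, (B,hash)→1280, (A,hash)→1280, (B,merge)→1360, (A,merge)→1360 …(+2); best=720 via (B,nl_idx)
  {BC}: card=400; try (C,hash)→360, (B,nl_idx)→560, (B,merge)→780, (C,merge)→840, (B,hash)→1160, (B,nl)→1620 …(+1); best=360 via (C,hash)
  {ABC}: card=400; try (C,hash)→1000, (C,merge)→1480, (A,hash)→1880, (C,nl)→2320, (A,nl_idx)→3560, (A,merge)→5000 …(+1); best=1000 via (C,hash)

cost=1000; order=A,B,C; methods=nl_idx,hash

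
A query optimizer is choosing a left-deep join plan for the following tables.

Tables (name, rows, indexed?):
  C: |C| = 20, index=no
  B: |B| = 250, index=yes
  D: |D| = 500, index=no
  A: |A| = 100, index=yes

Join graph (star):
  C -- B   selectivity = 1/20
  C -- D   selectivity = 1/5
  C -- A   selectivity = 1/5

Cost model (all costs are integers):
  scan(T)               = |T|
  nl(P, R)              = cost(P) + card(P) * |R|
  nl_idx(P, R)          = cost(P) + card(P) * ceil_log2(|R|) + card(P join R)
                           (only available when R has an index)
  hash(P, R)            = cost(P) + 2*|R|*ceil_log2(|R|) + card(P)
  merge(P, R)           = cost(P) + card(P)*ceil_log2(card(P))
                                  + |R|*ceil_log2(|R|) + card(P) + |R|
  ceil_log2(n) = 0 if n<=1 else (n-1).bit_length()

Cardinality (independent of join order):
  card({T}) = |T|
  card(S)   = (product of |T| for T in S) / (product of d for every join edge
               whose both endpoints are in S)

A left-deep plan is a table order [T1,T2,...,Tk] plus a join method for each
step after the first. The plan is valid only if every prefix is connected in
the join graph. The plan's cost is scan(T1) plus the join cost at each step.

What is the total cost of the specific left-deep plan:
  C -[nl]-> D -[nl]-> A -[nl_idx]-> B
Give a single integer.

1030020

step 1: scan C: cost=20, card=20
step 2: join D via nl
    card(P join D) = 20*500/(5) = 2000
    cost = 20 + 20*500 = 10020
step 3: join A via nl
    card(P join A) = 2000*100/(5) = 40000
    cost = 10020 + 2000*100 = 210020
step 4: join B via nl_idx
    card(P join B) = 40000*250/(20) = 500000
    cost = 210020 + 40000*8 + 500000 = 1030020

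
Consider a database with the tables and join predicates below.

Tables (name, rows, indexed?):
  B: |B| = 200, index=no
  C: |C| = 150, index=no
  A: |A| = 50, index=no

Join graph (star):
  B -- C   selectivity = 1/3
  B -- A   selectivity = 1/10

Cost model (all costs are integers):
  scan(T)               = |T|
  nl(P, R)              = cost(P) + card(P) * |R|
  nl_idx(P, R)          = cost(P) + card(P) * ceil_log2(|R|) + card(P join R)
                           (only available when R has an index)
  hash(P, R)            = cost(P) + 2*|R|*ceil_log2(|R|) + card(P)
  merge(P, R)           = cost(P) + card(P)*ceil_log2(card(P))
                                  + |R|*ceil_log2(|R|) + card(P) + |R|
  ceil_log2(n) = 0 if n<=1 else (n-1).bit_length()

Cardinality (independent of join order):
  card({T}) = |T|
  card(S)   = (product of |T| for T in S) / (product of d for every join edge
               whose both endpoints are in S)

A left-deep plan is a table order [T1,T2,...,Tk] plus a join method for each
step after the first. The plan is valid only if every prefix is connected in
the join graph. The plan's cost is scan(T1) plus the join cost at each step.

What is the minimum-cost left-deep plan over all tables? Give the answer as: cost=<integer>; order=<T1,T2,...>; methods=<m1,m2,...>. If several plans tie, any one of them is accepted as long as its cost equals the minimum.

Selinger DP (subsets sized 1..n):
  {B}: scan cost=200, card=200
  {C}: scan cost=150, card=150
  {A}: scan cost=50, card=50
  {BC}: card=10000; try (C,hash)→2800, (B,merge)→3300, (C,merge)→3350, (B,hash)→3500, (B,nl)→30150, (C,nl)→30200; best=2800 via (C,hash)
  {AB}: card=1000; try (A,hash)→1000, (B,merge)→2200, (A,merge)→2350, (B,hash)→3300, (B,nl)→10050, (A,nl)→10200; best=1000 via (A,hash)
  {ABC}: card=50000; try (C,hash)→4400, (C,merge)→13350, (A,hash)→13400, (C,nl)→151000, (A,merge)→153150, (A,nl)→502800; best=4400 via (C,hash)

cost=4400; order=B,A,C; methods=hash,hash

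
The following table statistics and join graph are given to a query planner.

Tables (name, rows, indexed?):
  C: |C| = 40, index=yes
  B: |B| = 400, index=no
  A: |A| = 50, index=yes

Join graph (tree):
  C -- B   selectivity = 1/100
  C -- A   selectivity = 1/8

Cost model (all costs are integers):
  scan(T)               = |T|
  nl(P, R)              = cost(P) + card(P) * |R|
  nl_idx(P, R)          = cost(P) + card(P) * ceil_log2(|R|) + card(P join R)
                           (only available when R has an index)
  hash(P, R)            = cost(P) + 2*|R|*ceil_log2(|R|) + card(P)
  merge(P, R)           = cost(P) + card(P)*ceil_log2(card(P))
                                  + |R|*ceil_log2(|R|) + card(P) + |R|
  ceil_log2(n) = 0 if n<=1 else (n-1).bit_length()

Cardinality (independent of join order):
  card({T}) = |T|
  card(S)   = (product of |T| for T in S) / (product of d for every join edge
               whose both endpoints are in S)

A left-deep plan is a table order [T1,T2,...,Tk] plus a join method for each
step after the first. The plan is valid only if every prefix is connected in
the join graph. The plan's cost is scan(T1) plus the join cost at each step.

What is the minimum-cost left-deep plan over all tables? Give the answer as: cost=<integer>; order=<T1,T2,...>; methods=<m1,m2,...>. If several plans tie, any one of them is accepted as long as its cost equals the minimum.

Selinger DP (subsets sized 1..n):
  {C}: scan cost=40, card=40
  {B}: scan cost=400, card=400
  {A}: scan cost=50, card=50
  {BC}: card=160; try (C,hash)→1280, (C,nl_idx)→2960, (B,merge)→4320, (C,merge)→4680, (B,hash)→7280, (B,nl)→16040 …(+1); best=1280 via (C,hash)
  {AC}: card=250; try (A,nl_idx)→530, (C,hash)→580, (C,nl_idx)→600, (A,merge)→670, (C,merge)→680, (A,hash)→680 …(+2); best=530 via (A,nl_idx)
  {ABC}: card=1000; try (A,hash)→2040, (A,merge)→3070, (A,nl_idx)→3240, (B,merge)→6780, (B,hash)→7980, (A,nl)→9280 …(+1); best=2040 via (A,hash)

cost=2040; order=B,C,A; methods=hash,hash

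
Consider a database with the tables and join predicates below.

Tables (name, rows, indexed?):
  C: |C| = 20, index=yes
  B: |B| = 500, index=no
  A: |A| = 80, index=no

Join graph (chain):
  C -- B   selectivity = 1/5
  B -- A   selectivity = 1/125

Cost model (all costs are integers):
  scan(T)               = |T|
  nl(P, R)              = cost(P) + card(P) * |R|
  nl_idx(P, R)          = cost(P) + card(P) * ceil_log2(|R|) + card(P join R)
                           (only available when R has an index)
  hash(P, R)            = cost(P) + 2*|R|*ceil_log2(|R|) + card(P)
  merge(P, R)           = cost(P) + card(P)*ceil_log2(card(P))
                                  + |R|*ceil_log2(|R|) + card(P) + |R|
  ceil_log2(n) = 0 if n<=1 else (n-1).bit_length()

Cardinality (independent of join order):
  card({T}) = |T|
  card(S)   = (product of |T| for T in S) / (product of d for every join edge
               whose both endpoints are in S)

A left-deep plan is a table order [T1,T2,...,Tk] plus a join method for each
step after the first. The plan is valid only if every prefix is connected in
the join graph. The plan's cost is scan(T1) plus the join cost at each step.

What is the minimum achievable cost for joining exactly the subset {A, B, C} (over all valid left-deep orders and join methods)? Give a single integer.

2640

Selinger DP over subsets of {A,B,C}:
  {C}: scan cost=20, card=20
  {B}: scan cost=500, card=500
  {A}: scan cost=80, card=80
  {BC}: card=2000; try (C,hash)→1200, (C,nl_idx)→5000, (B,merge)→5140, (C,merge)→5620, (B,hash)→9040, (B,nl)→10020 …(+1); best=1200 via (C,hash)
  {AB}: card=320; try (A,hash)→2120, (B,merge)→5720, (A,merge)→6140, (B,hash)→9160, (B,nl)→40080, (A,nl)→40500; best=2120 via (A,hash)
  {ABC}: card=1280; try (C,hash)→2640, (A,hash)→4320, (C,nl_idx)→5000, (C,merge)→5440, (C,nl)→8520, (A,merge)→25840 …(+1); best=2640 via (C,hash)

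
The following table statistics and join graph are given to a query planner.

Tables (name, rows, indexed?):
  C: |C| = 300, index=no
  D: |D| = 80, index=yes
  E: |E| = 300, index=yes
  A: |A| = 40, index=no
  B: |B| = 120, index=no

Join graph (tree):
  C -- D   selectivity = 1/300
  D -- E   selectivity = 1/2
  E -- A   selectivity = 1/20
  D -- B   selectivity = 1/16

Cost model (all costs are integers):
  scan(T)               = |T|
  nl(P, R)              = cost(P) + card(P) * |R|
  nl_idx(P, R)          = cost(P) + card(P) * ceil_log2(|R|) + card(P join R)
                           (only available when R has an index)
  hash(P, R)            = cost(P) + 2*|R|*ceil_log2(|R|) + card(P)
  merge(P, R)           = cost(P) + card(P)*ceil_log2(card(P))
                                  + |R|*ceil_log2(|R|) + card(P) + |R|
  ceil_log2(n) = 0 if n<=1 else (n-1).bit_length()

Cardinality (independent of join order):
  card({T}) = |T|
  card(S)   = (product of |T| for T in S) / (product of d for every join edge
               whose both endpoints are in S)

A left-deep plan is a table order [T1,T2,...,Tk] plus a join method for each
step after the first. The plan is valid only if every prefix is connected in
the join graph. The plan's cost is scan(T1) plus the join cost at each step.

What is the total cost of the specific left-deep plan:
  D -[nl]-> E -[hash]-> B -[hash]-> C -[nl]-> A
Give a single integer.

3733160

step 1: scan D: cost=80, card=80
step 2: join E via nl
    card(P join E) = 80*300/(2) = 12000
    cost = 80 + 80*300 = 24080
step 3: join B via hash
    card(P join B) = 12000*120/(16) = 90000
    cost = 24080 + 2*120*7 + 12000 = 37760
step 4: join C via hash
    card(P join C) = 90000*300/(300) = 90000
    cost = 37760 + 2*300*9 + 90000 = 133160
step 5: join A via nl
    card(P join A) = 90000*40/(20) = 180000
    cost = 133160 + 90000*40 = 3733160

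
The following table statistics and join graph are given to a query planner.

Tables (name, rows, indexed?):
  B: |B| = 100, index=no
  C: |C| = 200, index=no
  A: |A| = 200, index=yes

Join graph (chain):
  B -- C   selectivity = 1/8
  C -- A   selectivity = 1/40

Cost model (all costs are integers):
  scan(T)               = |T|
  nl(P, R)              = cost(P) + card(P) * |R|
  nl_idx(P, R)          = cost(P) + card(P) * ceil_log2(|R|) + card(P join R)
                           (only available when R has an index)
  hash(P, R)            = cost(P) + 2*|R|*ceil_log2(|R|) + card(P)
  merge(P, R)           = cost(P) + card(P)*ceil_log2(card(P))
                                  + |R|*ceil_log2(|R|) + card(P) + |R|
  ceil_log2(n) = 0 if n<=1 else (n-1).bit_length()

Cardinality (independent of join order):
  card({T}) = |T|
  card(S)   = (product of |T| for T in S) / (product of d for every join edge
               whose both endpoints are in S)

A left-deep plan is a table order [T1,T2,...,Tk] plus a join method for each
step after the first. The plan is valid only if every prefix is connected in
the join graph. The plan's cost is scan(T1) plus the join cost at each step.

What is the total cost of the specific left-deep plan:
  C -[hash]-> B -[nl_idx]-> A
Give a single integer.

34300

step 1: scan C: cost=200, card=200
step 2: join B via hash
    card(P join B) = 200*100/(8) = 2500
    cost = 200 + 2*100*7 + 200 = 1800
step 3: join A via nl_idx
    card(P join A) = 2500*200/(40) = 12500
    cost = 1800 + 2500*8 + 12500 = 34300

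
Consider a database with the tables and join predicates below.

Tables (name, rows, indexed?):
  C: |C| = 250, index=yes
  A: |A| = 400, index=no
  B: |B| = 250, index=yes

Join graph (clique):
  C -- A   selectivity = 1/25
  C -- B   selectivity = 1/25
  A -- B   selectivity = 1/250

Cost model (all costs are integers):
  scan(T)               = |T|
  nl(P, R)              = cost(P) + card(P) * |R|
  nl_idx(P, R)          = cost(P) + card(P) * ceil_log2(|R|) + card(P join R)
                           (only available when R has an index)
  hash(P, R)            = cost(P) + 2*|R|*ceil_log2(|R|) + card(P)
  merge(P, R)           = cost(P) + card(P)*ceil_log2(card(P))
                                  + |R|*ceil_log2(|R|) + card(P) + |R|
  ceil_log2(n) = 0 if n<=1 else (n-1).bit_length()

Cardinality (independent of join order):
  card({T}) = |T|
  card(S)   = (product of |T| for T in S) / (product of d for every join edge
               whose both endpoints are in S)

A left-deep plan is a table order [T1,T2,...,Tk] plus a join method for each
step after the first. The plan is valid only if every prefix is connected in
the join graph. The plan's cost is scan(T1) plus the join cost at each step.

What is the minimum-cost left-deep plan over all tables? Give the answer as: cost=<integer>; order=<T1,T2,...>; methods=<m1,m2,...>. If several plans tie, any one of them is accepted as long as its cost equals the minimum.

Selinger DP (subsets sized 1..n):
  {C}: scan cost=250, card=250
  {A}: scan cost=400, card=400
  {B}: scan cost=250, card=250
  {AC}: card=4000; try (C,hash)→4800, (A,merge)→6500, (C,merge)→6650, (C,nl_idx)→7600, (A,hash)→7700, (A,nl)→100250 …(+1); best=4800 via (C,hash)
  {BC}: card=2500; try (C,hash)→4500, (B,hash)→4500, (C,merge)→4750, (C,nl_idx)→4750, (B,merge)→4750, (B,nl_idx)→4750 …(+2); best=4500 via (C,hash)
  {AB}: card=400; try (B,nl_idx)→4000, (B,hash)→4800, (A,merge)→6500, (B,merge)→6650, (A,hash)→7700, (A,nl)→100250 …(+1); best=4000 via (B,nl_idx)
  {ABC}: card=160; try (C,nl_idx)→7360, (C,hash)→8400, (C,merge)→10250, (B,hash)→12800, (A,hash)→14200, (B,nl_idx)→36960 …(+5); best=7360 via (C,nl_idx)

cost=7360; order=A,B,C; methods=nl_idx,nl_idx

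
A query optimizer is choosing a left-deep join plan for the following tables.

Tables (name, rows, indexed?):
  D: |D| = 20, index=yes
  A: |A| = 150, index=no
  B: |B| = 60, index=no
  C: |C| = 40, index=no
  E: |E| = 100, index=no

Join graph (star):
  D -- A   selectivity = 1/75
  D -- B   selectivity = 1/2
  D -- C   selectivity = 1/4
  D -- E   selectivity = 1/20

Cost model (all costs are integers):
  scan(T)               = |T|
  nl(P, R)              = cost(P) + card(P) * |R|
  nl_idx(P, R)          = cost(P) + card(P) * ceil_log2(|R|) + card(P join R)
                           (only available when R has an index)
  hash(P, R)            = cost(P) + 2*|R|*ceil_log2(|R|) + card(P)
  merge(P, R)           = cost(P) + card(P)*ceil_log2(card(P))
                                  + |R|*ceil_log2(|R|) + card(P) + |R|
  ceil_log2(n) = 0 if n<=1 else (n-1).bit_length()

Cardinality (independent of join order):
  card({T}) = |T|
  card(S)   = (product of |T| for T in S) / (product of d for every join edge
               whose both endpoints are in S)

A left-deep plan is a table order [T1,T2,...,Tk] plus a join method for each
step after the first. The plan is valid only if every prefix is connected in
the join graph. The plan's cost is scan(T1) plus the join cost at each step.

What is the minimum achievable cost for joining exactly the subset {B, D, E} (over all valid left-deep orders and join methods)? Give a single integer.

Selinger DP over subsets of {B,D,E}:
  {D}: scan cost=20, card=20
  {B}: scan cost=60, card=60
  {E}: scan cost=100, card=100
  {BD}: card=600; try (D,hash)→320, (B,merge)→560, (D,merge)→600, (B,hash)→760, (D,nl_idx)→960, (B,nl)→1220 …(+1); best=320 via (D,hash)
  {DE}: card=100; try (D,hash)→400, (D,nl_idx)→700, (E,merge)→940, (D,merge)→1020, (E,hash)→1440, (E,nl)→2020 …(+1); best=400 via (D,hash)
  {BDE}: card=3000; try (B,hash)→1220, (B,merge)→1620, (E,hash)→2320, (B,nl)→6400, (E,merge)→7720, (E,nl)→60320; best=1220 via (B,hash)

1220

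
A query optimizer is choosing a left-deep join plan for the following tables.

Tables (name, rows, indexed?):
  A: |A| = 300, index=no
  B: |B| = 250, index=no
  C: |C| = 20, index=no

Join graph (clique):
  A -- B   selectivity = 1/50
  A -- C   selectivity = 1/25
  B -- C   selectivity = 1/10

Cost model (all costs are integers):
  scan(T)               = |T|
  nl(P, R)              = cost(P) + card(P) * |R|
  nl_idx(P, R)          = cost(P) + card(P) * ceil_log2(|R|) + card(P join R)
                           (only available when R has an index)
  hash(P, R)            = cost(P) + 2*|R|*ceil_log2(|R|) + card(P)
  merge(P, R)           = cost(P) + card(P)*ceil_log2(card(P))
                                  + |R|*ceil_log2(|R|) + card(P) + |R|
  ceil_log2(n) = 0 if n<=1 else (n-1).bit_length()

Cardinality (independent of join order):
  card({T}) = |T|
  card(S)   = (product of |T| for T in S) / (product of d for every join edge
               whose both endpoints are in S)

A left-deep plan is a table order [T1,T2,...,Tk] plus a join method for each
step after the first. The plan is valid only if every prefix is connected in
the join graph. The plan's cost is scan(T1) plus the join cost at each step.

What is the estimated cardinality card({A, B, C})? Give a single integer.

120

Tables in S: A(300), B(250), C(20)
Edges inside S: A-B(d=50), A-C(d=25), B-C(d=10)
numerator = 300 * 250 * 20 = 1500000
denominator = 50 * 25 * 10 = 12500
card(S) = 1500000 / 12500 = 120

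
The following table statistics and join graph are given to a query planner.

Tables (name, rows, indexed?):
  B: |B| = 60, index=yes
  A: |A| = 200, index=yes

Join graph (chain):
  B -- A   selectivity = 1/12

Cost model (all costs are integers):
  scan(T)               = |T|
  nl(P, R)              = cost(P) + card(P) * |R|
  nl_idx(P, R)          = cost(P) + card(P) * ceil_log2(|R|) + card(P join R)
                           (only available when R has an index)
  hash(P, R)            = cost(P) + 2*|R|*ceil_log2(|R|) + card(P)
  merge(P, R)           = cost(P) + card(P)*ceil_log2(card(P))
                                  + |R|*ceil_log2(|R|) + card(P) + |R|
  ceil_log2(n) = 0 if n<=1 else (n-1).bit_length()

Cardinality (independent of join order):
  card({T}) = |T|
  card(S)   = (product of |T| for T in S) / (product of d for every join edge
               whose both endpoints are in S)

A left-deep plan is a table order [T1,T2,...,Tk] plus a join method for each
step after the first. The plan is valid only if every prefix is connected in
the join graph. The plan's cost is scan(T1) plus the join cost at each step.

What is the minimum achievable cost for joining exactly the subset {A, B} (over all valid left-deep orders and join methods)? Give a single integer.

1120

Selinger DP over subsets of {A,B}:
  {B}: scan cost=60, card=60
  {A}: scan cost=200, card=200
  {AB}: card=1000; try (B,hash)→1120, (A,nl_idx)→1540, (A,merge)→2280, (B,nl_idx)→2400, (B,merge)→2420, (A,hash)→3320 …(+2); best=1120 via (B,hash)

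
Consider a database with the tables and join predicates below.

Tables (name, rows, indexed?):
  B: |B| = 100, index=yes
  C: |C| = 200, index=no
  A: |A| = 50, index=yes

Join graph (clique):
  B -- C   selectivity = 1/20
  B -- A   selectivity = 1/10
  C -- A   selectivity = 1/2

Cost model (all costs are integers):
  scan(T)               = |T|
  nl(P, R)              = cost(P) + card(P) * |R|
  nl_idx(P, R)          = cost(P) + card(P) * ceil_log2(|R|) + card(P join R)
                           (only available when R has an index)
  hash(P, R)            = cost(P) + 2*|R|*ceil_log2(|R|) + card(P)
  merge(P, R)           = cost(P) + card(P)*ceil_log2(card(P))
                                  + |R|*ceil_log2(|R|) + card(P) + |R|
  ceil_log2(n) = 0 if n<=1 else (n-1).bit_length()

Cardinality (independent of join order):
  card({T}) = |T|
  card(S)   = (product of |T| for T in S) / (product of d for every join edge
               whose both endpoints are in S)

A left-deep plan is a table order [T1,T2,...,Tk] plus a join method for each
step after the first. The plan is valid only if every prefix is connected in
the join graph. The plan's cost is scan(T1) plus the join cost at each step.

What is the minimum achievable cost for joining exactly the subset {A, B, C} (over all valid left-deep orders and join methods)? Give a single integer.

Selinger DP over subsets of {A,B,C}:
  {B}: scan cost=100, card=100
  {C}: scan cost=200, card=200
  {A}: scan cost=50, card=50
  {BC}: card=1000; try (B,hash)→1800, (B,nl_idx)→2600, (C,merge)→2700, (B,merge)→2800, (C,hash)→3400, (C,nl)→20100 …(+1); best=1800 via (B,hash)
  {AB}: card=500; try (A,hash)→800, (B,nl_idx)→900, (B,merge)→1200, (A,nl_idx)→1200, (A,merge)→1250, (B,hash)→1500 …(+2); best=800 via (A,hash)
  {AC}: card=5000; try (A,hash)→1000, (C,merge)→2200, (A,merge)→2350, (C,hash)→3300, (A,nl_idx)→6400, (C,nl)→10050 …(+1); best=1000 via (A,hash)
  {ABC}: card=2500; try (A,hash)→3400, (C,hash)→4500, (B,hash)→7400, (C,merge)→7600, (A,nl_idx)→10300, (A,merge)→13150 …(+5); best=3400 via (A,hash)

3400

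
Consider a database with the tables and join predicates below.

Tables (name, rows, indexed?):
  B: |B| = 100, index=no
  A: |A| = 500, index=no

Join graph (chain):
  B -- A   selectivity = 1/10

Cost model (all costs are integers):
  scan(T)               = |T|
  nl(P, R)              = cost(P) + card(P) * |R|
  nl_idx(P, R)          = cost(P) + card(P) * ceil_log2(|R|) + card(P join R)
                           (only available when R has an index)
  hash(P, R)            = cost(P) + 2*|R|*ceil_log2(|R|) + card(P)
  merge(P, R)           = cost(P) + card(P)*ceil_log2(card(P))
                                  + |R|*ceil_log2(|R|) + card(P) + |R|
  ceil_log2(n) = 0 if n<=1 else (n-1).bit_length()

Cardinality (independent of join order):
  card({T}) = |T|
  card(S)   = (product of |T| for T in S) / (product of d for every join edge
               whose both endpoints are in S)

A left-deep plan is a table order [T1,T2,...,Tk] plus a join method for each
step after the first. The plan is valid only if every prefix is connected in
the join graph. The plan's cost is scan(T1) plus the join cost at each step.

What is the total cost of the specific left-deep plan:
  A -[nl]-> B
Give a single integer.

50500

step 1: scan A: cost=500, card=500
step 2: join B via nl
    card(P join B) = 500*100/(10) = 5000
    cost = 500 + 500*100 = 50500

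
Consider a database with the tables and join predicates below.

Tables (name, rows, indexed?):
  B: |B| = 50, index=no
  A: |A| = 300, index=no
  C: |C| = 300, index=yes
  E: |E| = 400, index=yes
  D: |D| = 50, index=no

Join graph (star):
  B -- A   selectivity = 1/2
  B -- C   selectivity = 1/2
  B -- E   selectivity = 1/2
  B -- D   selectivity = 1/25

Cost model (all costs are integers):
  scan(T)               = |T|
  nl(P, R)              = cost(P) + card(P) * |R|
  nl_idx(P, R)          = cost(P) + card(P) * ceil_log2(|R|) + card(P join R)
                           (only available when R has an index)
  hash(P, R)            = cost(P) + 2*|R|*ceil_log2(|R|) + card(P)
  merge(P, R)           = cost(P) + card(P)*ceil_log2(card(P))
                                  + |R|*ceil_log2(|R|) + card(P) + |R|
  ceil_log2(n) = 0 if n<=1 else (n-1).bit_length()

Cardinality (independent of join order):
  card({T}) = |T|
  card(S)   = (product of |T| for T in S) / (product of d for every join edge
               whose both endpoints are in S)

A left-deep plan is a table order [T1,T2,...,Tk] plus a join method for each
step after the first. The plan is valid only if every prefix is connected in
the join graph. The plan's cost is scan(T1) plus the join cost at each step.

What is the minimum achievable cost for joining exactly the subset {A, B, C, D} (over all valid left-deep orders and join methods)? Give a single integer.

Selinger DP over subsets of {A,B,C,D}:
  {B}: scan cost=50, card=50
  {A}: scan cost=300, card=300
  {C}: scan cost=300, card=300
  {D}: scan cost=50, card=50
  {AB}: card=7500; try (B,hash)→1200, (A,merge)→3400, (B,merge)→3650, (A,hash)→5500, (A,nl)→15050, (B,nl)→15300; best=1200 via (B,hash)
  {BC}: card=7500; try (B,hash)→1200, (C,merge)→3400, (B,merge)→3650, (C,hash)→5500, (C,nl_idx)→8000, (C,nl)→15050 …(+1); best=1200 via (B,hash)
  {BD}: card=100; try (D,hash)→700, (B,hash)→700, (D,merge)→750, (B,merge)→750, (D,nl)→2550, (B,nl)→2550; best=700 via (D,hash)
  {ABC}: card=1125000; try (C,hash)→14100, (A,hash)→14100, (C,merge)→109200, (A,merge)→109200, (C,nl_idx)→1193700, (C,nl)→2251200 …(+1); best=14100 via (C,hash)
  {ABD}: card=15000; try (A,merge)→4500, (A,hash)→6200, (D,hash)→9300, (A,nl)→30700, (D,merge)→106550, (D,nl)→376200; best=4500 via (A,merge)
  {BCD}: card=15000; try (C,merge)→4500, (C,hash)→6200, (D,hash)→9300, (C,nl_idx)→16600, (C,nl)→30700, (D,merge)→106550 …(+1); best=4500 via (C,merge)
  {ABCD}: card=2250000; try (C,hash)→24900, (A,hash)→24900, (C,merge)→232500, (A,merge)→232500, (D,hash)→1139700, (C,nl_idx)→2389500 …(+4); best=24900 via (C,hash)

24900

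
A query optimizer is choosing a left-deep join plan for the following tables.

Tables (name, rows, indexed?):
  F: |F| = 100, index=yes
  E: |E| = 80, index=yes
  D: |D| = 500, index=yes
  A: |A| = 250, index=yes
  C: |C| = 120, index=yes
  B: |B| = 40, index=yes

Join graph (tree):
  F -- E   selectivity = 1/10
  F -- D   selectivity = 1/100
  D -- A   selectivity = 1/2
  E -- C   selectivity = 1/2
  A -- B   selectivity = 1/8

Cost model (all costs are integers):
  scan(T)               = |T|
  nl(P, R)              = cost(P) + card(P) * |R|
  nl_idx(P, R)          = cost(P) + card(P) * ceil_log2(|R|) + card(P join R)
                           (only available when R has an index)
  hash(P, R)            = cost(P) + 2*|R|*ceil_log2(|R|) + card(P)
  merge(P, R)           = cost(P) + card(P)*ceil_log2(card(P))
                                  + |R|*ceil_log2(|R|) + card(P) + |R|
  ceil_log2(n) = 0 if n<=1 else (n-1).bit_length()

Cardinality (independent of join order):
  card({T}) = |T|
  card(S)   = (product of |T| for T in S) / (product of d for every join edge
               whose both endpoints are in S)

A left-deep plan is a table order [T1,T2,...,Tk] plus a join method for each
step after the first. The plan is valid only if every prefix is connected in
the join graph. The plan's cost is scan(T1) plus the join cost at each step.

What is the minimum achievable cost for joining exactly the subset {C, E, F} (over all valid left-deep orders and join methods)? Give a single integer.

Selinger DP over subsets of {C,E,F}:
  {F}: scan cost=100, card=100
  {E}: scan cost=80, card=80
  {C}: scan cost=120, card=120
  {EF}: card=800; try (E,hash)→1320, (F,nl_idx)→1440, (F,merge)→1520, (E,merge)→1540, (F,hash)→1560, (E,nl_idx)→1600 …(+2); best=1320 via (E,hash)
  {CE}: card=4800; try (E,hash)→1360, (C,merge)→1680, (E,merge)→1720, (C,hash)→1840, (C,nl_idx)→5440, (E,nl_idx)→5760 …(+2); best=1360 via (E,hash)
  {CEF}: card=48000; try (C,hash)→3800, (F,hash)→7560, (C,merge)→11080, (C,nl_idx)→54920, (F,merge)→69360, (F,nl_idx)→82960 …(+2); best=3800 via (C,hash)

3800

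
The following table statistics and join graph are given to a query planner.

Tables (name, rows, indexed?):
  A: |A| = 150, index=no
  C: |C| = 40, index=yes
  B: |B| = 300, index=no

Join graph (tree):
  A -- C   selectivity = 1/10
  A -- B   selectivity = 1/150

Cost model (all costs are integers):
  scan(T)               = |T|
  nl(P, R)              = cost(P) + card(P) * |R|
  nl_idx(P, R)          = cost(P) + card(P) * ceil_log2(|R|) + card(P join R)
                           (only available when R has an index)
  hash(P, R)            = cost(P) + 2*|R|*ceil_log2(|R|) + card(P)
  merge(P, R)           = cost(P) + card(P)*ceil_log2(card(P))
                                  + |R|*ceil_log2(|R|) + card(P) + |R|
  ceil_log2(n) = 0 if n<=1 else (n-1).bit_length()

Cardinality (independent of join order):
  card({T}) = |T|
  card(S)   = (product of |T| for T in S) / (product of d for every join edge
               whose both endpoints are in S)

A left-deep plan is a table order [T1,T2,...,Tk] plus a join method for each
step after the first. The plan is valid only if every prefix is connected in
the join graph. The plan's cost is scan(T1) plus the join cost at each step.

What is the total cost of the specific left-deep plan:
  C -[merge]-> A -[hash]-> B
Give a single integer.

step 1: scan C: cost=40, card=40
step 2: join A via merge
    card(P join A) = 40*150/(10) = 600
    cost = 40 + 40*6 + 150*8 + 40 + 150 = 1670
step 3: join B via hash
    card(P join B) = 600*300/(150) = 1200
    cost = 1670 + 2*300*9 + 600 = 7670

7670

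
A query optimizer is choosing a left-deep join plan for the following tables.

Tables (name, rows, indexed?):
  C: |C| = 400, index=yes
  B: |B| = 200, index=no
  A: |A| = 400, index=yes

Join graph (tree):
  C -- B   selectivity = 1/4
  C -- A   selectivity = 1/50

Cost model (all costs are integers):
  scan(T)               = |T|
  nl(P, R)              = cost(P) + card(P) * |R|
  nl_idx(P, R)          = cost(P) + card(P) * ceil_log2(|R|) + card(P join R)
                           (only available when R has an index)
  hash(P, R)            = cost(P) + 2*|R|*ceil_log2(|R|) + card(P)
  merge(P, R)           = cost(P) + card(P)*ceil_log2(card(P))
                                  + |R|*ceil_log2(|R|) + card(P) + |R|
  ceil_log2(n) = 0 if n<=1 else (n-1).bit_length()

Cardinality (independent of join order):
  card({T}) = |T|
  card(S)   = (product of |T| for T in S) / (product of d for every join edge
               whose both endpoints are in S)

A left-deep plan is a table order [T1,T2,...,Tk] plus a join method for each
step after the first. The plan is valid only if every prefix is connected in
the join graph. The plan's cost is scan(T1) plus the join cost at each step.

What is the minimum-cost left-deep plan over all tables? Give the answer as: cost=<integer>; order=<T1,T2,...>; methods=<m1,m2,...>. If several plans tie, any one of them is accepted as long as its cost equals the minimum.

Selinger DP (subsets sized 1..n):
  {C}: scan cost=400, card=400
  {B}: scan cost=200, card=200
  {A}: scan cost=400, card=400
  {BC}: card=20000; try (B,hash)→4000, (C,merge)→6000, (B,merge)→6200, (C,hash)→7600, (C,nl_idx)→22000, (C,nl)→80200 …(+1); best=4000 via (B,hash)
  {AC}: card=3200; try (C,nl_idx)→7200, (A,nl_idx)→7200, (C,hash)→8000, (A,hash)→8000, (C,merge)→8400, (A,merge)→8400 …(+2); best=7200 via (C,nl_idx)
  {ABC}: card=160000; try (B,hash)→13600, (A,hash)→31200, (B,merge)→50600, (A,merge)→328000, (A,nl_idx)→344000, (B,nl)→647200 …(+1); best=13600 via (B,hash)

cost=13600; order=A,C,B; methods=nl_idx,hash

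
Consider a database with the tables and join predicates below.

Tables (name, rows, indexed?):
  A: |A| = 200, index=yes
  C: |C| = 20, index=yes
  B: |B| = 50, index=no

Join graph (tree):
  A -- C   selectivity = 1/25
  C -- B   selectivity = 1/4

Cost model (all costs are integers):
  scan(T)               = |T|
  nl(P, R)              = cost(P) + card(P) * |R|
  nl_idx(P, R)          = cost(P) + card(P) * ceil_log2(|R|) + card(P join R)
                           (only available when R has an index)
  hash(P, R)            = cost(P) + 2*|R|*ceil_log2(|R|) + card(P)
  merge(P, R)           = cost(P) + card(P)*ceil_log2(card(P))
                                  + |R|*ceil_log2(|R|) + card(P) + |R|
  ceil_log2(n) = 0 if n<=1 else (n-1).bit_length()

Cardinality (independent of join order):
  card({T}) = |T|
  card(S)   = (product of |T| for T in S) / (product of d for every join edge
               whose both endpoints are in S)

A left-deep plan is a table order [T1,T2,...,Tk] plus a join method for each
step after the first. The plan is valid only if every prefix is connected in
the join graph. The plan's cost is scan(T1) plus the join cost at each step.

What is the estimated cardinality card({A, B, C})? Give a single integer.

Tables in S: A(200), B(50), C(20)
Edges inside S: A-C(d=25), C-B(d=4)
numerator = 200 * 50 * 20 = 200000
denominator = 25 * 4 = 100
card(S) = 200000 / 100 = 2000

2000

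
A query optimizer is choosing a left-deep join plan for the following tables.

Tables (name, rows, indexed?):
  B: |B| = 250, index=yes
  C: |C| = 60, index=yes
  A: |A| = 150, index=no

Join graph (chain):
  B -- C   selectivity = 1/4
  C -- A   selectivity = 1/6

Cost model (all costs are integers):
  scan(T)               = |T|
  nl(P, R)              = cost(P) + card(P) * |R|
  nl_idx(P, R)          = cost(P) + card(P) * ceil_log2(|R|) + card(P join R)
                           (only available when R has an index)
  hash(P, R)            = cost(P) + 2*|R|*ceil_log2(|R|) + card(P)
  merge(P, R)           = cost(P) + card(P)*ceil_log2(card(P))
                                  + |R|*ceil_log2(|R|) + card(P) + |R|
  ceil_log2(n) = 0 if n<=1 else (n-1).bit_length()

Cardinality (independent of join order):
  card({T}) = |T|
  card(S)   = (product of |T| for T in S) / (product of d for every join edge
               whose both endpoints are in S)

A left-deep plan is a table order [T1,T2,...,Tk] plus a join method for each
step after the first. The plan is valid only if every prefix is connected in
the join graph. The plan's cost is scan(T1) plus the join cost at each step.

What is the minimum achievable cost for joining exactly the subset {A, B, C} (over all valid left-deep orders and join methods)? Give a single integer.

6520

Selinger DP over subsets of {A,B,C}:
  {B}: scan cost=250, card=250
  {C}: scan cost=60, card=60
  {A}: scan cost=150, card=150
  {BC}: card=3750; try (C,hash)→1220, (B,merge)→2730, (C,merge)→2920, (B,hash)→4120, (B,nl_idx)→4290, (C,nl_idx)→5500 …(+2); best=1220 via (C,hash)
  {AC}: card=1500; try (C,hash)→1020, (A,merge)→1830, (C,merge)→1920, (A,hash)→2520, (C,nl_idx)→2550, (A,nl)→9060 …(+1); best=1020 via (C,hash)
  {ABC}: card=93750; try (B,hash)→6520, (A,hash)→7370, (B,merge)→21270, (A,merge)→51320, (B,nl_idx)→106770, (B,nl)→376020 …(+1); best=6520 via (B,hash)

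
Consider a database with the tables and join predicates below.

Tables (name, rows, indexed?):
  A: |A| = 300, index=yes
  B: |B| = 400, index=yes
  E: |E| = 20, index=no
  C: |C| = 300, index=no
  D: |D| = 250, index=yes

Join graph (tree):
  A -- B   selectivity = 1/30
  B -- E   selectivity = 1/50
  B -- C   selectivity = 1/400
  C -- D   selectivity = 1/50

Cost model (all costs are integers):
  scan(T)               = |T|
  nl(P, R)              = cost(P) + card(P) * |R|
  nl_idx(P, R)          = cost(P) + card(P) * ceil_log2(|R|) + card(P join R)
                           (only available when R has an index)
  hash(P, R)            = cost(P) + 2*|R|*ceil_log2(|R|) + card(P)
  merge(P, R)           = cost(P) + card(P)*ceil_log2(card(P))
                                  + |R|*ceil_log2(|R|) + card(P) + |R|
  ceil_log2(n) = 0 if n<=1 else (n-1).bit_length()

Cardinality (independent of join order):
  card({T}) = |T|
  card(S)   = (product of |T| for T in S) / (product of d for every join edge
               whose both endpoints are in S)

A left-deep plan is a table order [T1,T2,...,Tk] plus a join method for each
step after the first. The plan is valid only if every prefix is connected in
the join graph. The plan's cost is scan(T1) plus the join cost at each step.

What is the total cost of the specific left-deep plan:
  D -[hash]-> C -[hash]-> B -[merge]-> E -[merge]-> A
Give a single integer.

step 1: scan D: cost=250, card=250
step 2: join C via hash
    card(P join C) = 250*300/(50) = 1500
    cost = 250 + 2*300*9 + 250 = 5900
step 3: join B via hash
    card(P join B) = 1500*400/(400) = 1500
    cost = 5900 + 2*400*9 + 1500 = 14600
step 4: join E via merge
    card(P join E) = 1500*20/(50) = 600
    cost = 14600 + 1500*11 + 20*5 + 1500 + 20 = 32720
step 5: join A via merge
    card(P join A) = 600*300/(30) = 6000
    cost = 32720 + 600*10 + 300*9 + 600 + 300 = 42320

42320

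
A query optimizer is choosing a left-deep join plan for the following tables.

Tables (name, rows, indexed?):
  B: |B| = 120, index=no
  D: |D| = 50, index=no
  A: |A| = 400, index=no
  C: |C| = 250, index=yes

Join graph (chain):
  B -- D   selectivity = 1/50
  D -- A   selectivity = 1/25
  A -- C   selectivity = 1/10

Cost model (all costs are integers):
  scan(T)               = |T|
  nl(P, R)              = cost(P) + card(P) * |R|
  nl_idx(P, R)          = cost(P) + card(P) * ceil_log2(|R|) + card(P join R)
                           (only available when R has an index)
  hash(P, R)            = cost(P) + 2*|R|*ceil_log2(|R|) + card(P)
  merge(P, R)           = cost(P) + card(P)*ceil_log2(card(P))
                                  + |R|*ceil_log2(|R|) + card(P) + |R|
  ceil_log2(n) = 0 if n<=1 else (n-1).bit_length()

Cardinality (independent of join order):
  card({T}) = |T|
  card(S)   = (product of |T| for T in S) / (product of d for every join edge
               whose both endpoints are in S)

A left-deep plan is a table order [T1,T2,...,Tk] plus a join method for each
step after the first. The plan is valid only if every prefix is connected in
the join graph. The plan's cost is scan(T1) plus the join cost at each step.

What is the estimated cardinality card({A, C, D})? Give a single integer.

Tables in S: A(400), C(250), D(50)
Edges inside S: D-A(d=25), A-C(d=10)
numerator = 400 * 250 * 50 = 5000000
denominator = 25 * 10 = 250
card(S) = 5000000 / 250 = 20000

20000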